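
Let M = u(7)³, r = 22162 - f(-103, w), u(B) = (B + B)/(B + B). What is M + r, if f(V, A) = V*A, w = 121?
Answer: 34626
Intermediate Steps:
f(V, A) = A*V
u(B) = 1 (u(B) = (2*B)/((2*B)) = (2*B)*(1/(2*B)) = 1)
r = 34625 (r = 22162 - 121*(-103) = 22162 - 1*(-12463) = 22162 + 12463 = 34625)
M = 1 (M = 1³ = 1)
M + r = 1 + 34625 = 34626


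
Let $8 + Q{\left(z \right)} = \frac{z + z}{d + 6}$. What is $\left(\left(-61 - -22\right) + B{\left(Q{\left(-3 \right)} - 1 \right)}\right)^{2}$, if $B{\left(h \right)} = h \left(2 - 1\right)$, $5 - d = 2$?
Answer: $\frac{21316}{9} \approx 2368.4$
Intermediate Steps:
$d = 3$ ($d = 5 - 2 = 3$)
$Q{\left(z \right)} = -8 + \frac{2 z}{9}$ ($Q{\left(z \right)} = -8 + \frac{z + z}{3 + 6} = -8 + \frac{2 z}{9}$)
$B{\left(h \right)} = h$ ($B{\left(h \right)} = h 1 = h$)
$\left(\left(-61 - -22\right) + B{\left(Q{\left(-3 \right)} - 1 \right)}\right)^{2} = \left(\left(-61 - -22\right) + \left(\left(-8 + \frac{2}{9} \left(-3\right)\right) - 1\right)\right)^{2} = \left(\left(-61 + 22\right) - \frac{29}{3}\right)^{2} = \left(-39 - \frac{29}{3}\right)^{2} = \left(- \frac{146}{3}\right)^{2} = \frac{21316}{9}$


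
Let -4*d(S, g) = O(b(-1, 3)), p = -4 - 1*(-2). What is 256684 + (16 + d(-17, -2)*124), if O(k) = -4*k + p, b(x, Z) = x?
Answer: 256638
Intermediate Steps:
p = -2 (p = -4 + 2 = -2)
O(k) = -2 - 4*k (O(k) = -4*k - 2 = -2 - 4*k)
d(S, g) = -½ (d(S, g) = -(-2 - 4*(-1))/4 = -(-2 + 4)/4 = -¼*2 = -½)
256684 + (16 + d(-17, -2)*124) = 256684 + (16 - ½*124) = 256684 + (16 - 62) = 256684 - 46 = 256638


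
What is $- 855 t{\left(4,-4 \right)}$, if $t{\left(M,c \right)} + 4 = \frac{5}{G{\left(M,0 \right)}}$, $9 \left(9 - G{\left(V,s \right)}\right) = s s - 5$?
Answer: $\frac{255645}{86} \approx 2972.6$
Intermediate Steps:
$G{\left(V,s \right)} = \frac{86}{9} - \frac{s^{2}}{9}$ ($G{\left(V,s \right)} = 9 - \frac{s s - 5}{9} = 9 - \frac{s^{2} - 5}{9} = 9 - \frac{-5 + s^{2}}{9} = 9 - \left(- \frac{5}{9} + \frac{s^{2}}{9}\right) = \frac{86}{9} - \frac{s^{2}}{9}$)
$t{\left(M,c \right)} = - \frac{299}{86}$ ($t{\left(M,c \right)} = -4 + \frac{5}{\frac{86}{9} - \frac{0^{2}}{9}} = -4 + \frac{5}{\frac{86}{9} - 0} = -4 + \frac{5}{\frac{86}{9} + 0} = -4 + \frac{5}{\frac{86}{9}} = -4 + 5 \cdot \frac{9}{86} = -4 + \frac{45}{86} = - \frac{299}{86}$)
$- 855 t{\left(4,-4 \right)} = \left(-855\right) \left(- \frac{299}{86}\right) = \frac{255645}{86}$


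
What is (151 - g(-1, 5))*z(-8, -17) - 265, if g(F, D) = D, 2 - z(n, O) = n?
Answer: 1195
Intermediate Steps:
z(n, O) = 2 - n
(151 - g(-1, 5))*z(-8, -17) - 265 = (151 - 1*5)*(2 - 1*(-8)) - 265 = (151 - 5)*(2 + 8) - 265 = 146*10 - 265 = 1460 - 265 = 1195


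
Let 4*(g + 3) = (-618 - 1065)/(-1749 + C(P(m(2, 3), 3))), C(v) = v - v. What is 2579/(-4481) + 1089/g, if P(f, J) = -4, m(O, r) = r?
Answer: -115114247/291265 ≈ -395.22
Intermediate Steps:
C(v) = 0
g = -585/212 (g = -3 + ((-618 - 1065)/(-1749 + 0))/4 = -3 + (-1683/(-1749))/4 = -3 + (-1683*(-1/1749))/4 = -3 + (1/4)*(51/53) = -3 + 51/212 = -585/212 ≈ -2.7594)
2579/(-4481) + 1089/g = 2579/(-4481) + 1089/(-585/212) = 2579*(-1/4481) + 1089*(-212/585) = -2579/4481 - 25652/65 = -115114247/291265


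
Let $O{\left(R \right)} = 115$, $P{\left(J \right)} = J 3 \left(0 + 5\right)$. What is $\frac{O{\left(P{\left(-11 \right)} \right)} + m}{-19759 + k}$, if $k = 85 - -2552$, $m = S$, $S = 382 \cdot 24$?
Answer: $- \frac{9283}{17122} \approx -0.54217$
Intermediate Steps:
$P{\left(J \right)} = 15 J$ ($P{\left(J \right)} = 3 J 5 = 15 J$)
$S = 9168$
$m = 9168$
$k = 2637$ ($k = 85 + 2552 = 2637$)
$\frac{O{\left(P{\left(-11 \right)} \right)} + m}{-19759 + k} = \frac{115 + 9168}{-19759 + 2637} = \frac{9283}{-17122} = 9283 \left(- \frac{1}{17122}\right) = - \frac{9283}{17122}$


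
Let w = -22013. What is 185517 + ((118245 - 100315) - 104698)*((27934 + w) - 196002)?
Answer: 16493133725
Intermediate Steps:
185517 + ((118245 - 100315) - 104698)*((27934 + w) - 196002) = 185517 + ((118245 - 100315) - 104698)*((27934 - 22013) - 196002) = 185517 + (17930 - 104698)*(5921 - 196002) = 185517 - 86768*(-190081) = 185517 + 16492948208 = 16493133725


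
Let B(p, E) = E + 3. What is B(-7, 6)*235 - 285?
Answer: 1830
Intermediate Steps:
B(p, E) = 3 + E
B(-7, 6)*235 - 285 = (3 + 6)*235 - 285 = 9*235 - 285 = 2115 - 285 = 1830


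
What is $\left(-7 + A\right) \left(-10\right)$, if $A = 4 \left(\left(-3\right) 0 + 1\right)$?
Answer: $30$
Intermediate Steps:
$A = 4$ ($A = 4 \left(0 + 1\right) = 4 \cdot 1 = 4$)
$\left(-7 + A\right) \left(-10\right) = \left(-7 + 4\right) \left(-10\right) = \left(-3\right) \left(-10\right) = 30$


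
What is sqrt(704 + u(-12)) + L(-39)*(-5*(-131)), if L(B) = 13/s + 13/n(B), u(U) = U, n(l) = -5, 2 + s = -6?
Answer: -22139/8 + 2*sqrt(173) ≈ -2741.1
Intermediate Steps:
s = -8 (s = -2 - 6 = -8)
L(B) = -169/40 (L(B) = 13/(-8) + 13/(-5) = 13*(-1/8) + 13*(-1/5) = -13/8 - 13/5 = -169/40)
sqrt(704 + u(-12)) + L(-39)*(-5*(-131)) = sqrt(704 - 12) - (-169)*(-131)/8 = sqrt(692) - 169/40*655 = 2*sqrt(173) - 22139/8 = -22139/8 + 2*sqrt(173)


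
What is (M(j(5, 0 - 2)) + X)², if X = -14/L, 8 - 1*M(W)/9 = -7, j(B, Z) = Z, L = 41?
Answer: 30481441/1681 ≈ 18133.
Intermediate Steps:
M(W) = 135 (M(W) = 72 - 9*(-7) = 72 + 63 = 135)
X = -14/41 ≈ -0.34146
(M(j(5, 0 - 2)) + X)² = (135 - 14/41)² = (5521/41)² = 30481441/1681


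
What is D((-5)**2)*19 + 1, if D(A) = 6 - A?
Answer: -360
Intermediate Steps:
D((-5)**2)*19 + 1 = (6 - 1*(-5)**2)*19 + 1 = (6 - 1*25)*19 + 1 = (6 - 25)*19 + 1 = -19*19 + 1 = -361 + 1 = -360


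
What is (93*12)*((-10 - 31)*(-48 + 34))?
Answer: 640584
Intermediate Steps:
(93*12)*((-10 - 31)*(-48 + 34)) = 1116*(-41*(-14)) = 1116*574 = 640584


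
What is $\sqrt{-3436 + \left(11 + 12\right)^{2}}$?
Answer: $3 i \sqrt{323} \approx 53.917 i$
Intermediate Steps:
$\sqrt{-3436 + \left(11 + 12\right)^{2}} = \sqrt{-3436 + 23^{2}} = \sqrt{-3436 + 529} = \sqrt{-2907} = 3 i \sqrt{323}$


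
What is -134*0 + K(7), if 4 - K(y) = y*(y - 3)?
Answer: -24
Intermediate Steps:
K(y) = 4 - y*(-3 + y) (K(y) = 4 - y*(y - 3) = 4 - y*(-3 + y))
-134*0 + K(7) = -134*0 + (4 - 1*7² + 3*7) = 0 + (4 - 1*49 + 21) = 0 + (4 - 49 + 21) = 0 - 24 = -24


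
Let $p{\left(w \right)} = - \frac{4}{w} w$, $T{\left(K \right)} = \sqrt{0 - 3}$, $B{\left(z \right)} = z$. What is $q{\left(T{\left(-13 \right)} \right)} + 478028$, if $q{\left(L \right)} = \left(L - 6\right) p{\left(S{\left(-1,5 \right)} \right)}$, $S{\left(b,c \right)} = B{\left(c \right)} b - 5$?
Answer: $478052 - 4 i \sqrt{3} \approx 4.7805 \cdot 10^{5} - 6.9282 i$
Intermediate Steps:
$T{\left(K \right)} = i \sqrt{3}$ ($T{\left(K \right)} = \sqrt{-3} = i \sqrt{3}$)
$S{\left(b,c \right)} = -5 + b c$ ($S{\left(b,c \right)} = c b - 5 = b c - 5 = -5 + b c$)
$p{\left(w \right)} = -4$
$q{\left(L \right)} = 24 - 4 L$ ($q{\left(L \right)} = \left(L - 6\right) \left(-4\right) = \left(-6 + L\right) \left(-4\right) = 24 - 4 L$)
$q{\left(T{\left(-13 \right)} \right)} + 478028 = \left(24 - 4 i \sqrt{3}\right) + 478028 = 478052 - 4 i \sqrt{3}$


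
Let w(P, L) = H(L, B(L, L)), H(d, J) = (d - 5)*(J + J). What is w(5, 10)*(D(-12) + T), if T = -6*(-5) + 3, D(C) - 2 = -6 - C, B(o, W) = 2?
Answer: 820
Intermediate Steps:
D(C) = -4 - C (D(C) = 2 + (-6 - C) = -4 - C)
H(d, J) = 2*J*(-5 + d) (H(d, J) = (-5 + d)*(2*J) = 2*J*(-5 + d))
w(P, L) = -20 + 4*L (w(P, L) = 2*2*(-5 + L) = -20 + 4*L)
T = 33 (T = 30 + 3 = 33)
w(5, 10)*(D(-12) + T) = (-20 + 4*10)*((-4 - 1*(-12)) + 33) = (-20 + 40)*((-4 + 12) + 33) = 20*(8 + 33) = 20*41 = 820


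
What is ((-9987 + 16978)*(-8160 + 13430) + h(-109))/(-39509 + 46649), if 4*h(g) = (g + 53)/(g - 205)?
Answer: 1928094499/373660 ≈ 5160.0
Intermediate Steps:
h(g) = (53 + g)/(4*(-205 + g)) (h(g) = ((g + 53)/(g - 205))/4 = ((53 + g)/(-205 + g))/4 = (53 + g)/(4*(-205 + g)))
((-9987 + 16978)*(-8160 + 13430) + h(-109))/(-39509 + 46649) = ((-9987 + 16978)*(-8160 + 13430) + (53 - 109)/(4*(-205 - 109)))/(-39509 + 46649) = (6991*5270 + (¼)*(-56)/(-314))/7140 = (36842570 + (¼)*(-1/314)*(-56))*(1/7140) = (36842570 + 7/157)*(1/7140) = (5784283497/157)*(1/7140) = 1928094499/373660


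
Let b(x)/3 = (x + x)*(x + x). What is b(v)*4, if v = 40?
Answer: 76800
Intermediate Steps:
b(x) = 12*x² (b(x) = 3*((x + x)*(x + x)) = 3*((2*x)*(2*x)) = 3*(4*x²) = 12*x²)
b(v)*4 = (12*40²)*4 = (12*1600)*4 = 19200*4 = 76800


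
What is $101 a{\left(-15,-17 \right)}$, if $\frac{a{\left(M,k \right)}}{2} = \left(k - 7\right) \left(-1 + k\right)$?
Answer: $87264$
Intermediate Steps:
$a{\left(M,k \right)} = 2 \left(-1 + k\right) \left(-7 + k\right)$ ($a{\left(M,k \right)} = 2 \left(k - 7\right) \left(-1 + k\right) = 2 \left(-7 + k\right) \left(-1 + k\right) = 2 \left(-1 + k\right) \left(-7 + k\right)$)
$101 a{\left(-15,-17 \right)} = 101 \left(14 - -272 + 2 \left(-17\right)^{2}\right) = 101 \left(14 + 272 + 2 \cdot 289\right) = 101 \left(14 + 272 + 578\right) = 101 \cdot 864 = 87264$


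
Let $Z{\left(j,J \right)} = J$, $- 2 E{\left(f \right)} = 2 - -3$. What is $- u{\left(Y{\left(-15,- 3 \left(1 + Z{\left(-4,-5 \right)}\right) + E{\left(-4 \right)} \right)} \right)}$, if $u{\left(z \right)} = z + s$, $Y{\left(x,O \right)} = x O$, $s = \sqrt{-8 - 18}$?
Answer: $\frac{285}{2} - i \sqrt{26} \approx 142.5 - 5.099 i$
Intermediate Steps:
$E{\left(f \right)} = - \frac{5}{2}$ ($E{\left(f \right)} = - \frac{2 - -3}{2} = - \frac{2 + 3}{2} = \left(- \frac{1}{2}\right) 5 = - \frac{5}{2}$)
$s = i \sqrt{26}$ ($s = \sqrt{-26} = i \sqrt{26} \approx 5.099 i$)
$Y{\left(x,O \right)} = O x$
$u{\left(z \right)} = z + i \sqrt{26}$
$- u{\left(Y{\left(-15,- 3 \left(1 + Z{\left(-4,-5 \right)}\right) + E{\left(-4 \right)} \right)} \right)} = - (\left(- 3 \left(1 - 5\right) - \frac{5}{2}\right) \left(-15\right) + i \sqrt{26}) = - (\left(\left(-3\right) \left(-4\right) - \frac{5}{2}\right) \left(-15\right) + i \sqrt{26}) = - (\left(12 - \frac{5}{2}\right) \left(-15\right) + i \sqrt{26}) = - (\frac{19}{2} \left(-15\right) + i \sqrt{26}) = - (- \frac{285}{2} + i \sqrt{26}) = \frac{285}{2} - i \sqrt{26}$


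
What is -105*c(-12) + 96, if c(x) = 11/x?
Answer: 769/4 ≈ 192.25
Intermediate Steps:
-105*c(-12) + 96 = -1155/(-12) + 96 = -1155*(-1)/12 + 96 = -105*(-11/12) + 96 = 385/4 + 96 = 769/4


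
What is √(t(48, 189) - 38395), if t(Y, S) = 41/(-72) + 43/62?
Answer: I*√5313236506/372 ≈ 195.95*I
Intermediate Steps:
t(Y, S) = 277/2232 (t(Y, S) = 41*(-1/72) + 43*(1/62) = -41/72 + 43/62 = 277/2232)
√(t(48, 189) - 38395) = √(277/2232 - 38395) = √(-85697363/2232) = I*√5313236506/372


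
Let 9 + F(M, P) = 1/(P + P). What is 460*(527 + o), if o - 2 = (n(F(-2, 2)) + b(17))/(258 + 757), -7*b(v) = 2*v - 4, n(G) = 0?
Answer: 345783380/1421 ≈ 2.4334e+5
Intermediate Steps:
F(M, P) = -9 + 1/(2*P) (F(M, P) = -9 + 1/(P + P) = -9 + 1/(2*P))
b(v) = 4/7 - 2*v/7 (b(v) = -(2*v - 4)/7 = -(-4 + 2*v)/7 = 4/7 - 2*v/7)
o = 2836/1421 (o = 2 + (0 + (4/7 - 2/7*17))/(258 + 757) = 2 + (0 + (4/7 - 34/7))/1015 = 2 + (0 - 30/7)*(1/1015) = 2 - 30/7*1/1015 = 2 - 6/1421 = 2836/1421 ≈ 1.9958)
460*(527 + o) = 460*(527 + 2836/1421) = 460*(751703/1421) = 345783380/1421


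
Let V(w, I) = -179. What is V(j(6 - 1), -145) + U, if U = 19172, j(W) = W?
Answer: 18993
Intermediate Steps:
V(j(6 - 1), -145) + U = -179 + 19172 = 18993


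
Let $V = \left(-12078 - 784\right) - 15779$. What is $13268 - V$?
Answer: $41909$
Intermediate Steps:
$V = -28641$ ($V = -12862 - 15779 = -28641$)
$13268 - V = 13268 - -28641 = 13268 + 28641 = 41909$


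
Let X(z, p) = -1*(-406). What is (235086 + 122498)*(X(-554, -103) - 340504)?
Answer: -121613603232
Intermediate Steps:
X(z, p) = 406
(235086 + 122498)*(X(-554, -103) - 340504) = (235086 + 122498)*(406 - 340504) = 357584*(-340098) = -121613603232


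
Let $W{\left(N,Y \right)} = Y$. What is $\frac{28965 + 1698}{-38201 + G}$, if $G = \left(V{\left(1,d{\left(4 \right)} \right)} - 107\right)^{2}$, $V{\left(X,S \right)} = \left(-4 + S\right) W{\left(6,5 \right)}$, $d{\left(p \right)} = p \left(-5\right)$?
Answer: $\frac{30663}{13328} \approx 2.3006$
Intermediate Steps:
$d{\left(p \right)} = - 5 p$
$V{\left(X,S \right)} = -20 + 5 S$ ($V{\left(X,S \right)} = \left(-4 + S\right) 5 = -20 + 5 S$)
$G = 51529$ ($G = \left(\left(-20 + 5 \left(\left(-5\right) 4\right)\right) - 107\right)^{2} = \left(\left(-20 + 5 \left(-20\right)\right) - 107\right)^{2} = \left(\left(-20 - 100\right) - 107\right)^{2} = \left(-120 - 107\right)^{2} = \left(-227\right)^{2} = 51529$)
$\frac{28965 + 1698}{-38201 + G} = \frac{28965 + 1698}{-38201 + 51529} = \frac{30663}{13328}$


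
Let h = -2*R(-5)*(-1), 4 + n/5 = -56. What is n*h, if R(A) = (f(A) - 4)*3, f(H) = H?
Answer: 16200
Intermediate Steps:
n = -300 (n = -20 + 5*(-56) = -20 - 280 = -300)
R(A) = -12 + 3*A (R(A) = (A - 4)*3 = (-4 + A)*3 = -12 + 3*A)
h = -54 (h = -2*(-12 + 3*(-5))*(-1) = -2*(-12 - 15)*(-1) = -2*(-27)*(-1) = 54*(-1) = -54)
n*h = -300*(-54) = 16200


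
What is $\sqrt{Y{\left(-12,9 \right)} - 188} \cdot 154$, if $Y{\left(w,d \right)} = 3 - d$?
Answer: $154 i \sqrt{194} \approx 2145.0 i$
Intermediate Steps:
$\sqrt{Y{\left(-12,9 \right)} - 188} \cdot 154 = \sqrt{\left(3 - 9\right) - 188} \cdot 154 = \sqrt{-6 - 188} \cdot 154 = \sqrt{-194} \cdot 154 = i \sqrt{194} \cdot 154 = 154 i \sqrt{194}$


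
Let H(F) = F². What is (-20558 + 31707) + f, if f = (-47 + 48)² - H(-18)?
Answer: 10826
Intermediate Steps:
f = -323 (f = (-47 + 48)² - 1*(-18)² = 1² - 1*324 = 1 - 324 = -323)
(-20558 + 31707) + f = (-20558 + 31707) - 323 = 11149 - 323 = 10826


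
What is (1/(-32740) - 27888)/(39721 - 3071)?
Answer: -913053121/1199921000 ≈ -0.76093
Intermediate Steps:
(1/(-32740) - 27888)/(39721 - 3071) = (-1/32740 - 27888)/36650 = -913053121/32740*1/36650 = -913053121/1199921000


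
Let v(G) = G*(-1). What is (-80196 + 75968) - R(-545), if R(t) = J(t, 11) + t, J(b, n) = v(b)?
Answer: -4228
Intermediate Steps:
v(G) = -G
J(b, n) = -b
R(t) = 0 (R(t) = -t + t = 0)
(-80196 + 75968) - R(-545) = (-80196 + 75968) - 1*0 = -4228 + 0 = -4228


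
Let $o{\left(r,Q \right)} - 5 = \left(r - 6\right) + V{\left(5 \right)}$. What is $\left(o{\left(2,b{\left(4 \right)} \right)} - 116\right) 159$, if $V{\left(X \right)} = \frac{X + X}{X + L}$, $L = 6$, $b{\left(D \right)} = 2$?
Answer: $- \frac{199545}{11} \approx -18140.0$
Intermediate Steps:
$V{\left(X \right)} = \frac{2 X}{6 + X}$ ($V{\left(X \right)} = \frac{X + X}{X + 6} = \frac{2 X}{6 + X}$)
$o{\left(r,Q \right)} = - \frac{1}{11} + r$ ($o{\left(r,Q \right)} = 5 + \left(\left(r - 6\right) + 2 \cdot 5 \frac{1}{6 + 5}\right) = 5 + \left(\left(-6 + r\right) + 2 \cdot 5 \cdot \frac{1}{11}\right) = 5 + \left(\left(-6 + r\right) + \frac{10}{11}\right) = 5 + \left(- \frac{56}{11} + r\right) = - \frac{1}{11} + r$)
$\left(o{\left(2,b{\left(4 \right)} \right)} - 116\right) 159 = \left(\left(- \frac{1}{11} + 2\right) - 116\right) 159 = \left(\frac{21}{11} - 116\right) 159 = \left(- \frac{1255}{11}\right) 159 = - \frac{199545}{11}$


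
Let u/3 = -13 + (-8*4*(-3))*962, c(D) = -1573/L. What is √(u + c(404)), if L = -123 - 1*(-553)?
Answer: √51219766910/430 ≈ 526.32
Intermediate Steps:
L = 430 (L = -123 + 553 = 430)
c(D) = -1573/430
u = 277017 (u = 3*(-13 + (-8*4*(-3))*962) = 3*(-13 - 32*(-3)*962) = 3*(-13 + 96*962) = 3*(-13 + 92352) = 3*92339 = 277017)
√(u + c(404)) = √(277017 - 1573/430) = √(119115737/430) = √51219766910/430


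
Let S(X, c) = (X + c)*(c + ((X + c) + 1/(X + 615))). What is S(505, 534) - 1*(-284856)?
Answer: 2149508399/1120 ≈ 1.9192e+6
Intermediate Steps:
S(X, c) = (X + c)*(X + 1/(615 + X) + 2*c) (S(X, c) = (X + c)*(c + ((X + c) + 1/(615 + X))) = (X + c)*(c + (X + c + 1/(615 + X))) = (X + c)*(X + 1/(615 + X) + 2*c))
S(505, 534) - 1*(-284856) = (505 + 534 + 505³ + 615*505² + 1230*534² + 2*505*534² + 3*534*505² + 1845*505*534)/(615 + 505) - 1*(-284856) = (505 + 534 + 128787625 + 615*255025 + 1230*285156 + 2*505*285156 + 3*534*255025 + 497541150)/1120 + 284856 = (505 + 534 + 128787625 + 156840375 + 350741880 + 288007560 + 408550050 + 497541150)/1120 + 284856 = (1/1120)*1830469679 + 284856 = 1830469679/1120 + 284856 = 2149508399/1120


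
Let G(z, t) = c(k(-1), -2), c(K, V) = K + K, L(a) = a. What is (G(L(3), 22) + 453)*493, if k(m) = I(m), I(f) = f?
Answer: 222343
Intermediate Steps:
k(m) = m
c(K, V) = 2*K
G(z, t) = -2 (G(z, t) = 2*(-1) = -2)
(G(L(3), 22) + 453)*493 = (-2 + 453)*493 = 451*493 = 222343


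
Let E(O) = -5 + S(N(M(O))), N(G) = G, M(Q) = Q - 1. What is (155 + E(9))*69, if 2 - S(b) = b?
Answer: 9936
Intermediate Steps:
M(Q) = -1 + Q
S(b) = 2 - b
E(O) = -2 - O (E(O) = -5 + (2 - (-1 + O)) = -5 + (2 + (1 - O)) = -5 + (3 - O) = -2 - O)
(155 + E(9))*69 = (155 + (-2 - 1*9))*69 = (155 + (-2 - 9))*69 = (155 - 11)*69 = 144*69 = 9936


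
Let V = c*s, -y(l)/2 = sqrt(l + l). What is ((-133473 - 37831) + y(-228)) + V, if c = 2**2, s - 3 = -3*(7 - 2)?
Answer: -171352 - 4*I*sqrt(114) ≈ -1.7135e+5 - 42.708*I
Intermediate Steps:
s = -12 (s = 3 - 3*(7 - 2) = 3 - 3*5 = 3 - 15 = -12)
c = 4
y(l) = -2*sqrt(2)*sqrt(l) (y(l) = -2*sqrt(l + l) = -2*sqrt(2)*sqrt(l))
V = -48 (V = 4*(-12) = -48)
((-133473 - 37831) + y(-228)) + V = ((-133473 - 37831) - 2*sqrt(2)*sqrt(-228)) - 48 = (-171304 - 2*sqrt(2)*2*I*sqrt(57)) - 48 = (-171304 - 4*I*sqrt(114)) - 48 = -171352 - 4*I*sqrt(114)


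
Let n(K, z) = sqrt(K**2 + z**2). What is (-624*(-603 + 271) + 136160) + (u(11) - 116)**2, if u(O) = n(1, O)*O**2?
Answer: 2142986 - 28072*sqrt(122) ≈ 1.8329e+6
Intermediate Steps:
u(O) = O**2*sqrt(1 + O**2) (u(O) = sqrt(1**2 + O**2)*O**2 = sqrt(1 + O**2)*O**2 = O**2*sqrt(1 + O**2))
(-624*(-603 + 271) + 136160) + (u(11) - 116)**2 = (-624*(-603 + 271) + 136160) + (11**2*sqrt(1 + 11**2) - 116)**2 = (-624*(-332) + 136160) + (121*sqrt(1 + 121) - 116)**2 = (207168 + 136160) + (121*sqrt(122) - 116)**2 = 343328 + (-116 + 121*sqrt(122))**2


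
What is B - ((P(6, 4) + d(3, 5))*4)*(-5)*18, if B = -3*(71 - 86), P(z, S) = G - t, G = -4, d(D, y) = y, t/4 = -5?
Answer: 7605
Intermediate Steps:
t = -20 (t = 4*(-5) = -20)
P(z, S) = 16 (P(z, S) = -4 - 1*(-20) = -4 + 20 = 16)
B = 45 (B = -3*(-15) = 45)
B - ((P(6, 4) + d(3, 5))*4)*(-5)*18 = 45 - ((16 + 5)*4)*(-5)*18 = 45 - (21*4)*(-5)*18 = 45 - 84*(-5)*18 = 45 - (-420)*18 = 45 - 1*(-7560) = 45 + 7560 = 7605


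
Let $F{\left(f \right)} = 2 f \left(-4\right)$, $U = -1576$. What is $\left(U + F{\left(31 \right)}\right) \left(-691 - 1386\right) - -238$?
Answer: $3788686$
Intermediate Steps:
$F{\left(f \right)} = - 8 f$
$\left(U + F{\left(31 \right)}\right) \left(-691 - 1386\right) - -238 = \left(-1576 - 248\right) \left(-691 - 1386\right) - -238 = \left(-1576 - 248\right) \left(-2077\right) + 238 = \left(-1824\right) \left(-2077\right) + 238 = 3788448 + 238 = 3788686$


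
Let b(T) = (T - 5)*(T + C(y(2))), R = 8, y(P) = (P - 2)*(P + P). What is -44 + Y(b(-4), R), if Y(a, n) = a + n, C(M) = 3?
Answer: -27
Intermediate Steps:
y(P) = 2*P*(-2 + P) (y(P) = (-2 + P)*(2*P) = 2*P*(-2 + P))
b(T) = (-5 + T)*(3 + T) (b(T) = (T - 5)*(T + 3) = (-5 + T)*(3 + T))
-44 + Y(b(-4), R) = -44 + ((-15 + (-4)² - 2*(-4)) + 8) = -44 + ((-15 + 16 + 8) + 8) = -44 + (9 + 8) = -44 + 17 = -27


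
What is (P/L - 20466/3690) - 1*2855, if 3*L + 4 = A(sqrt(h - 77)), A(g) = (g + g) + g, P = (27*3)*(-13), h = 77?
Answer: -1698053/820 ≈ -2070.8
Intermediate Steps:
P = -1053 (P = 81*(-13) = -1053)
A(g) = 3*g (A(g) = 2*g + g = 3*g)
L = -4/3 (L = -4/3 + (3*sqrt(77 - 77))/3 = -4/3 + (3*sqrt(0))/3 = -4/3 + (3*0)/3 = -4/3 + (1/3)*0 = -4/3 + 0 = -4/3 ≈ -1.3333)
(P/L - 20466/3690) - 1*2855 = (-1053/(-4/3) - 20466/3690) - 1*2855 = (-1053*(-3/4) - 20466*1/3690) - 2855 = (3159/4 - 1137/205) - 2855 = 643047/820 - 2855 = -1698053/820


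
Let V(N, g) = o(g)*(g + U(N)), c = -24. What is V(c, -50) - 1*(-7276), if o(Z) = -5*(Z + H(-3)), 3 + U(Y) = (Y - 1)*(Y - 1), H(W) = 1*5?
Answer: 135976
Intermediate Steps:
H(W) = 5
U(Y) = -3 + (-1 + Y)² (U(Y) = -3 + (Y - 1)*(Y - 1) = -3 + (-1 + Y)*(-1 + Y) = -3 + (-1 + Y)²)
o(Z) = -25 - 5*Z (o(Z) = -5*(Z + 5) = -5*(5 + Z) = -25 - 5*Z)
V(N, g) = (-25 - 5*g)*(-3 + g + (-1 + N)²) (V(N, g) = (-25 - 5*g)*(g + (-3 + (-1 + N)²)) = (-25 - 5*g)*(-3 + g + (-1 + N)²))
V(c, -50) - 1*(-7276) = -5*(5 - 50)*(-3 - 50 + (-1 - 24)²) - 1*(-7276) = -5*(-45)*(-3 - 50 + (-25)²) + 7276 = -5*(-45)*(-3 - 50 + 625) + 7276 = -5*(-45)*572 + 7276 = 128700 + 7276 = 135976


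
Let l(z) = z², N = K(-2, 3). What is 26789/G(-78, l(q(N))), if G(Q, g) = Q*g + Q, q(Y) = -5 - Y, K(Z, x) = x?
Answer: -26789/5070 ≈ -5.2838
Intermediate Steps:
N = 3
G(Q, g) = Q + Q*g
26789/G(-78, l(q(N))) = 26789/((-78*(1 + (-5 - 1*3)²))) = 26789/((-78*(1 + (-5 - 3)²))) = 26789/((-78*(1 + (-8)²))) = 26789/((-78*(1 + 64))) = 26789/((-78*65)) = 26789/(-5070) = 26789*(-1/5070) = -26789/5070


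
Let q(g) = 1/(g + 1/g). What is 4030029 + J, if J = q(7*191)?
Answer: 7203958940867/1787570 ≈ 4.0300e+6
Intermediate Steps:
J = 1337/1787570 (J = (7*191)/(1 + (7*191)²) = 1337/(1 + 1337²) = 1337/(1 + 1787569) = 1337/1787570 ≈ 0.00074794)
4030029 + J = 4030029 + 1337/1787570 = 7203958940867/1787570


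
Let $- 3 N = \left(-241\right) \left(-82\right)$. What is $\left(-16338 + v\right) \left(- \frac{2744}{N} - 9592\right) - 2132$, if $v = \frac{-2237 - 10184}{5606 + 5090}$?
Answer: $\frac{4140725709426613}{26421794} \approx 1.5672 \cdot 10^{8}$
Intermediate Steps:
$v = - \frac{12421}{10696} \approx -1.1613$
$N = - \frac{19762}{3}$ ($N = - \frac{\left(-241\right) \left(-82\right)}{3} = \left(- \frac{1}{3}\right) 19762 = - \frac{19762}{3} \approx -6587.3$)
$\left(-16338 + v\right) \left(- \frac{2744}{N} - 9592\right) - 2132 = \left(-16338 - \frac{12421}{10696}\right) \left(- \frac{2744}{- \frac{19762}{3}} - 9592\right) - 2132 = - \frac{174763669 \left(\left(-2744\right) \left(- \frac{3}{19762}\right) - 9592\right)}{10696} - 2132 = - \frac{174763669 \left(\frac{4116}{9881} - 9592\right)}{10696} - 2132 = \left(- \frac{174763669}{10696}\right) \left(- \frac{94774436}{9881}\right) - 2132 = \frac{4140782040691421}{26421794} - 2132 = \frac{4140725709426613}{26421794}$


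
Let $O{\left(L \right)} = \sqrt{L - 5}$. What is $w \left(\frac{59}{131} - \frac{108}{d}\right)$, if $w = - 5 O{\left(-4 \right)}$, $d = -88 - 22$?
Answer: $- \frac{30957 i}{1441} \approx - 21.483 i$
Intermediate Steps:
$O{\left(L \right)} = \sqrt{-5 + L}$
$d = -110$
$w = - 15 i$ ($w = - 5 \sqrt{-5 - 4} = - 5 \sqrt{-9} = - 5 \cdot 3 i = - 15 i \approx - 15.0 i$)
$w \left(\frac{59}{131} - \frac{108}{d}\right) = - 15 i \left(\frac{59}{131} - \frac{108}{-110}\right) = - 15 i \left(59 \cdot \frac{1}{131} - - \frac{54}{55}\right) = - 15 i \left(\frac{59}{131} + \frac{54}{55}\right) = - 15 i \frac{10319}{7205} = - \frac{30957 i}{1441}$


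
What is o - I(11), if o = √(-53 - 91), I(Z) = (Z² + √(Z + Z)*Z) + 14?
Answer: -135 - 11*√22 + 12*I ≈ -186.59 + 12.0*I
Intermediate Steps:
I(Z) = 14 + Z² + √2*Z^(3/2) (I(Z) = (Z² + √(2*Z)*Z) + 14 = (Z² + (√2*√Z)*Z) + 14 = (Z² + √2*Z^(3/2)) + 14 = 14 + Z² + √2*Z^(3/2))
o = 12*I (o = √(-144) = 12*I ≈ 12.0*I)
o - I(11) = 12*I - (14 + 11² + √2*11^(3/2)) = 12*I - (14 + 121 + √2*(11*√11)) = 12*I - (14 + 121 + 11*√22) = 12*I - (135 + 11*√22) = 12*I + (-135 - 11*√22) = -135 - 11*√22 + 12*I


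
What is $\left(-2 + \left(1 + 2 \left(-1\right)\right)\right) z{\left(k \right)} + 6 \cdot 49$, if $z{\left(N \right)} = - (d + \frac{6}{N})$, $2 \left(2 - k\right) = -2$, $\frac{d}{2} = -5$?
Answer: $270$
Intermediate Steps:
$d = -10$ ($d = 2 \left(-5\right) = -10$)
$k = 3$ ($k = 2 - -1 = 2 + 1 = 3$)
$z{\left(N \right)} = 10 - \frac{6}{N}$ ($z{\left(N \right)} = - (-10 + \frac{6}{N}) = 10 - \frac{6}{N}$)
$\left(-2 + \left(1 + 2 \left(-1\right)\right)\right) z{\left(k \right)} + 6 \cdot 49 = \left(-2 + \left(1 + 2 \left(-1\right)\right)\right) \left(10 - \frac{6}{3}\right) + 6 \cdot 49 = \left(-2 + \left(1 - 2\right)\right) \left(10 - 2\right) + 294 = \left(-2 - 1\right) \left(10 - 2\right) + 294 = \left(-3\right) 8 + 294 = -24 + 294 = 270$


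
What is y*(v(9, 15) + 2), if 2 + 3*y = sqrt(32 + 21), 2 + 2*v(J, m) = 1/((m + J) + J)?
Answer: -67/99 + 67*sqrt(53)/198 ≈ 1.7867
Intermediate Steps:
v(J, m) = -1 + 1/(2*(m + 2*J)) (v(J, m) = -1 + 1/(2*((m + J) + J)) = -1 + 1/(2*((J + m) + J)) = -1 + 1/(2*(m + 2*J)))
y = -2/3 + sqrt(53)/3 (y = -2/3 + sqrt(32 + 21)/3 = -2/3 + sqrt(53)/3 ≈ 1.7600)
y*(v(9, 15) + 2) = (-2/3 + sqrt(53)/3)*((1/2 - 1*15 - 2*9)/(15 + 2*9) + 2) = (-2/3 + sqrt(53)/3)*((1/2 - 15 - 18)/(15 + 18) + 2) = (-2/3 + sqrt(53)/3)*(-65/2/33 + 2) = (-2/3 + sqrt(53)/3)*((1/33)*(-65/2) + 2) = (-2/3 + sqrt(53)/3)*(-65/66 + 2) = (-2/3 + sqrt(53)/3)*(67/66) = -67/99 + 67*sqrt(53)/198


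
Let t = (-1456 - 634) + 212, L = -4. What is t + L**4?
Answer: -1622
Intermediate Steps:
t = -1878 (t = -2090 + 212 = -1878)
t + L**4 = -1878 + (-4)**4 = -1878 + 256 = -1622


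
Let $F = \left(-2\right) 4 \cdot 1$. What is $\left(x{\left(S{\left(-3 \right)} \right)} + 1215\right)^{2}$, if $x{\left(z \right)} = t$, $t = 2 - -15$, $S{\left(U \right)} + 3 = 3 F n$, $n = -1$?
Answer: $1517824$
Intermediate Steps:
$F = -8$ ($F = \left(-8\right) 1 = -8$)
$S{\left(U \right)} = 21$ ($S{\left(U \right)} = -3 + 3 \left(-8\right) \left(-1\right) = -3 - -24 = -3 + 24 = 21$)
$t = 17$ ($t = 2 + 15 = 17$)
$x{\left(z \right)} = 17$
$\left(x{\left(S{\left(-3 \right)} \right)} + 1215\right)^{2} = \left(17 + 1215\right)^{2} = 1232^{2} = 1517824$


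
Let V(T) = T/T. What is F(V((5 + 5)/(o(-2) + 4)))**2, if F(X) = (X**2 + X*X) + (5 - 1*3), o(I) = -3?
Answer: 16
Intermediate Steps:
V(T) = 1
F(X) = 2 + 2*X**2 (F(X) = (X**2 + X**2) + (5 - 3) = 2*X**2 + 2 = 2 + 2*X**2)
F(V((5 + 5)/(o(-2) + 4)))**2 = (2 + 2*1**2)**2 = (2 + 2*1)**2 = (2 + 2)**2 = 4**2 = 16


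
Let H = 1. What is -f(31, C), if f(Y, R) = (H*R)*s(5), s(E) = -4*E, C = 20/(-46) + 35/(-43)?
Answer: -24700/989 ≈ -24.975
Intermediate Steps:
C = -1235/989 (C = 20*(-1/46) + 35*(-1/43) = -10/23 - 35/43 = -1235/989 ≈ -1.2487)
f(Y, R) = -20*R (f(Y, R) = (1*R)*(-4*5) = R*(-20) = -20*R)
-f(31, C) = -(-20)*(-1235)/989 = -1*24700/989 = -24700/989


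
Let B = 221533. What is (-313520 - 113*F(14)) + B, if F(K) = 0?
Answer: -91987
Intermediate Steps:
(-313520 - 113*F(14)) + B = (-313520 - 113*0) + 221533 = (-313520 + 0) + 221533 = -313520 + 221533 = -91987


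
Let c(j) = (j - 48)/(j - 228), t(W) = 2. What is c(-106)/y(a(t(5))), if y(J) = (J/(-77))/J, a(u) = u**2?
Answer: -5929/167 ≈ -35.503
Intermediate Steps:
c(j) = (-48 + j)/(-228 + j)
y(J) = -1/77 (y(J) = (J*(-1/77))/J = (-J/77)/J = -1/77)
c(-106)/y(a(t(5))) = ((-48 - 106)/(-228 - 106))/(-1/77) = (-154/(-334))*(-77) = -1/334*(-154)*(-77) = (77/167)*(-77) = -5929/167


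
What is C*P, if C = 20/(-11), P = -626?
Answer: 12520/11 ≈ 1138.2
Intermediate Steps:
C = -20/11 (C = 20*(-1/11) = -20/11 ≈ -1.8182)
C*P = -20/11*(-626) = 12520/11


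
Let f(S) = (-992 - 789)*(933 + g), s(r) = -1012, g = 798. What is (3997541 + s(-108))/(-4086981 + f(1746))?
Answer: -3996529/7169892 ≈ -0.55740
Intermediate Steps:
f(S) = -3082911 (f(S) = (-992 - 789)*(933 + 798) = -1781*1731 = -3082911)
(3997541 + s(-108))/(-4086981 + f(1746)) = (3997541 - 1012)/(-4086981 - 3082911) = 3996529/(-7169892) = 3996529*(-1/7169892) = -3996529/7169892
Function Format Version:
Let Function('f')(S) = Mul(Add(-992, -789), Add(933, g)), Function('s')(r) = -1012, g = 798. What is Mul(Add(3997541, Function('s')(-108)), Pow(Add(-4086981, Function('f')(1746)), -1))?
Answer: Rational(-3996529, 7169892) ≈ -0.55740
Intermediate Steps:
Function('f')(S) = -3082911 (Function('f')(S) = Mul(Add(-992, -789), Add(933, 798)) = Mul(-1781, 1731) = -3082911)
Mul(Add(3997541, Function('s')(-108)), Pow(Add(-4086981, Function('f')(1746)), -1)) = Mul(Add(3997541, -1012), Pow(Add(-4086981, -3082911), -1)) = Mul(3996529, Pow(-7169892, -1)) = Mul(3996529, Rational(-1, 7169892)) = Rational(-3996529, 7169892)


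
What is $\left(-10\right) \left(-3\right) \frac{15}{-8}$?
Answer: $- \frac{225}{4} \approx -56.25$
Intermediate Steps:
$\left(-10\right) \left(-3\right) \frac{15}{-8} = 30 \cdot 15 \left(- \frac{1}{8}\right) = 30 \left(- \frac{15}{8}\right) = - \frac{225}{4}$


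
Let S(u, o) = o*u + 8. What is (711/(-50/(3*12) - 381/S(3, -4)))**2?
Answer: 655155216/11417641 ≈ 57.381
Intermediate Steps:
S(u, o) = 8 + o*u
(711/(-50/(3*12) - 381/S(3, -4)))**2 = (711/(-50/(3*12) - 381/(8 - 4*3)))**2 = (711/(-50/36 - 381/(8 - 12)))**2 = (711/(-50*1/36 - 381/(-4)))**2 = (711/(-25/18 - 381*(-1/4)))**2 = (711/(-25/18 + 381/4))**2 = (711/(3379/36))**2 = (711*(36/3379))**2 = (25596/3379)**2 = 655155216/11417641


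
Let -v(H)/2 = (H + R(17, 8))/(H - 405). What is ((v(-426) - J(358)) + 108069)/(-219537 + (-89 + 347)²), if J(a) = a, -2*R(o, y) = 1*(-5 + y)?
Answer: -29835662/42373521 ≈ -0.70411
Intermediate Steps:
R(o, y) = 5/2 - y/2 (R(o, y) = -(-5 + y)/2 = 5/2 - y/2)
v(H) = -2*(-3/2 + H)/(-405 + H) (v(H) = -2*(H + (5/2 - ½*8))/(H - 405) = -2*(H + (5/2 - 4))/(-405 + H) = -2*(H - 3/2)/(-405 + H) = -2*(-3/2 + H)/(-405 + H))
((v(-426) - J(358)) + 108069)/(-219537 + (-89 + 347)²) = (((3 - 2*(-426))/(-405 - 426) - 1*358) + 108069)/(-219537 + (-89 + 347)²) = (((3 + 852)/(-831) - 358) + 108069)/(-219537 + 258²) = ((-1/831*855 - 358) + 108069)/(-219537 + 66564) = ((-285/277 - 358) + 108069)/(-152973) = (-99451/277 + 108069)*(-1/152973) = (29835662/277)*(-1/152973) = -29835662/42373521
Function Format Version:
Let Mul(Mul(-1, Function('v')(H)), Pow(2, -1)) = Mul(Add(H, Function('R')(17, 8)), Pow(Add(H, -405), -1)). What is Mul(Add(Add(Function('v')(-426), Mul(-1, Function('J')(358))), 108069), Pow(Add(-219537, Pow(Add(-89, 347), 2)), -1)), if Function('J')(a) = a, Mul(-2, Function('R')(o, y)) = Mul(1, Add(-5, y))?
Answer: Rational(-29835662, 42373521) ≈ -0.70411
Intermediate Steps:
Function('R')(o, y) = Add(Rational(5, 2), Mul(Rational(-1, 2), y)) (Function('R')(o, y) = Mul(Rational(-1, 2), Mul(1, Add(-5, y))) = Mul(Rational(-1, 2), Add(-5, y)) = Add(Rational(5, 2), Mul(Rational(-1, 2), y)))
Function('v')(H) = Mul(-2, Pow(Add(-405, H), -1), Add(Rational(-3, 2), H)) (Function('v')(H) = Mul(-2, Mul(Add(H, Add(Rational(5, 2), Mul(Rational(-1, 2), 8))), Pow(Add(H, -405), -1))) = Mul(-2, Mul(Add(H, Add(Rational(5, 2), -4)), Pow(Add(-405, H), -1))) = Mul(-2, Mul(Add(H, Rational(-3, 2)), Pow(Add(-405, H), -1))) = Mul(-2, Mul(Add(Rational(-3, 2), H), Pow(Add(-405, H), -1))) = Mul(-2, Mul(Pow(Add(-405, H), -1), Add(Rational(-3, 2), H))) = Mul(-2, Pow(Add(-405, H), -1), Add(Rational(-3, 2), H)))
Mul(Add(Add(Function('v')(-426), Mul(-1, Function('J')(358))), 108069), Pow(Add(-219537, Pow(Add(-89, 347), 2)), -1)) = Mul(Add(Add(Mul(Pow(Add(-405, -426), -1), Add(3, Mul(-2, -426))), Mul(-1, 358)), 108069), Pow(Add(-219537, Pow(Add(-89, 347), 2)), -1)) = Mul(Add(Add(Mul(Pow(-831, -1), Add(3, 852)), -358), 108069), Pow(Add(-219537, Pow(258, 2)), -1)) = Mul(Add(Add(Mul(Rational(-1, 831), 855), -358), 108069), Pow(Add(-219537, 66564), -1)) = Mul(Add(Add(Rational(-285, 277), -358), 108069), Pow(-152973, -1)) = Mul(Add(Rational(-99451, 277), 108069), Rational(-1, 152973)) = Mul(Rational(29835662, 277), Rational(-1, 152973)) = Rational(-29835662, 42373521)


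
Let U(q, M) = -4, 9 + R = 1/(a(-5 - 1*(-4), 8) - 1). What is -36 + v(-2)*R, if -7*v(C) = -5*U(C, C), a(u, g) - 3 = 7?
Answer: -668/63 ≈ -10.603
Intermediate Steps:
a(u, g) = 10 (a(u, g) = 3 + 7 = 10)
R = -80/9 (R = -9 + 1/(10 - 1) = -9 + 1/9 = -80/9 ≈ -8.8889)
v(C) = -20/7 (v(C) = -(-5)*(-4)/7 = -1/7*20 = -20/7)
-36 + v(-2)*R = -36 - 20/7*(-80/9) = -36 + 1600/63 = -668/63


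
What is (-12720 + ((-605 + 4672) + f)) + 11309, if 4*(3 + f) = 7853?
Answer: 18465/4 ≈ 4616.3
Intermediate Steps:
f = 7841/4 (f = -3 + (¼)*7853 = -3 + 7853/4 = 7841/4 ≈ 1960.3)
(-12720 + ((-605 + 4672) + f)) + 11309 = (-12720 + ((-605 + 4672) + 7841/4)) + 11309 = (-12720 + (4067 + 7841/4)) + 11309 = (-12720 + 24109/4) + 11309 = -26771/4 + 11309 = 18465/4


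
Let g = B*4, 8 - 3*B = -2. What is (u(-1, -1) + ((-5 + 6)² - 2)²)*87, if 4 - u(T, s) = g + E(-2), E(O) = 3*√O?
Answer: -725 - 261*I*√2 ≈ -725.0 - 369.11*I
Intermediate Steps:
B = 10/3 (B = 8/3 - ⅓*(-2) = 8/3 + ⅔ = 10/3 ≈ 3.3333)
g = 40/3 (g = (10/3)*4 = 40/3 ≈ 13.333)
u(T, s) = -28/3 - 3*I*√2 (u(T, s) = 4 - (40/3 + 3*√(-2)) = 4 - (40/3 + 3*(I*√2)) = 4 - (40/3 + 3*I*√2) = 4 + (-40/3 - 3*I*√2) = -28/3 - 3*I*√2)
(u(-1, -1) + ((-5 + 6)² - 2)²)*87 = ((-28/3 - 3*I*√2) + ((-5 + 6)² - 2)²)*87 = ((-28/3 - 3*I*√2) + (1² - 2)²)*87 = ((-28/3 - 3*I*√2) + (1 - 2)²)*87 = ((-28/3 - 3*I*√2) + (-1)²)*87 = ((-28/3 - 3*I*√2) + 1)*87 = (-25/3 - 3*I*√2)*87 = -725 - 261*I*√2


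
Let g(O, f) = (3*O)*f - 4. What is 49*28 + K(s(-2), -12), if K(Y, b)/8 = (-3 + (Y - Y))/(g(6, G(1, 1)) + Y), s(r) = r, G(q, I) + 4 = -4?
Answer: 34304/25 ≈ 1372.2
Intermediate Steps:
G(q, I) = -8 (G(q, I) = -4 - 4 = -8)
g(O, f) = -4 + 3*O*f (g(O, f) = 3*O*f - 4 = -4 + 3*O*f)
K(Y, b) = -24/(-148 + Y) (K(Y, b) = 8*((-3 + (Y - Y))/((-4 + 3*6*(-8)) + Y)) = 8*((-3 + 0)/((-4 - 144) + Y)) = 8*(-3/(-148 + Y)) = -24/(-148 + Y))
49*28 + K(s(-2), -12) = 49*28 - 24/(-148 - 2) = 1372 - 24/(-150) = 1372 - 24*(-1/150) = 1372 + 4/25 = 34304/25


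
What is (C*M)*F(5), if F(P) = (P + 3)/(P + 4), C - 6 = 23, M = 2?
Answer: 464/9 ≈ 51.556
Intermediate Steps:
C = 29 (C = 6 + 23 = 29)
F(P) = (3 + P)/(4 + P)
(C*M)*F(5) = (29*2)*((3 + 5)/(4 + 5)) = 58*(8/9) = 464/9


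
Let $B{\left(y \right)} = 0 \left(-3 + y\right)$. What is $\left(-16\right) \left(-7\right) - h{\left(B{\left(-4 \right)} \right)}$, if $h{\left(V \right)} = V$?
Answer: $112$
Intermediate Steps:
$B{\left(y \right)} = 0$
$\left(-16\right) \left(-7\right) - h{\left(B{\left(-4 \right)} \right)} = \left(-16\right) \left(-7\right) - 0 = 112 + 0 = 112$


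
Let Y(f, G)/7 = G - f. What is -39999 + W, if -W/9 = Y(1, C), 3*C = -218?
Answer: -35358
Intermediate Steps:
C = -218/3 (C = (1/3)*(-218) = -218/3 ≈ -72.667)
Y(f, G) = -7*f + 7*G (Y(f, G) = 7*(G - f) = -7*f + 7*G)
W = 4641 (W = -9*(-7*1 + 7*(-218/3)) = -9*(-7 - 1526/3) = -9*(-1547/3) = 4641)
-39999 + W = -39999 + 4641 = -35358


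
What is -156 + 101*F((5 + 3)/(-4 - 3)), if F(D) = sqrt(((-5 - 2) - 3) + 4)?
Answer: -156 + 101*I*sqrt(6) ≈ -156.0 + 247.4*I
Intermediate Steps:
F(D) = I*sqrt(6) (F(D) = sqrt((-7 - 3) + 4) = sqrt(-10 + 4) = sqrt(-6) = I*sqrt(6))
-156 + 101*F((5 + 3)/(-4 - 3)) = -156 + 101*(I*sqrt(6)) = -156 + 101*I*sqrt(6)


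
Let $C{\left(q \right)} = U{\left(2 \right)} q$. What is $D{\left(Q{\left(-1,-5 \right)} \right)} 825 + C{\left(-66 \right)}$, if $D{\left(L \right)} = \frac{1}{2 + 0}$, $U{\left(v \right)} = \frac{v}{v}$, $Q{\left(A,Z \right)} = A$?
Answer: $\frac{693}{2} \approx 346.5$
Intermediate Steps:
$U{\left(v \right)} = 1$
$D{\left(L \right)} = \frac{1}{2}$
$C{\left(q \right)} = q$ ($C{\left(q \right)} = 1 q = q$)
$D{\left(Q{\left(-1,-5 \right)} \right)} 825 + C{\left(-66 \right)} = \frac{1}{2} \cdot 825 - 66 = \frac{825}{2} - 66 = \frac{693}{2}$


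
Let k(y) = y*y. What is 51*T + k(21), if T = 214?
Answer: 11355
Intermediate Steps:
k(y) = y**2
51*T + k(21) = 51*214 + 21**2 = 10914 + 441 = 11355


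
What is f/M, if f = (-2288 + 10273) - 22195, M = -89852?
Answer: 1015/6418 ≈ 0.15815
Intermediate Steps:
f = -14210 (f = 7985 - 22195 = -14210)
f/M = -14210/(-89852) = -14210*(-1/89852) = 1015/6418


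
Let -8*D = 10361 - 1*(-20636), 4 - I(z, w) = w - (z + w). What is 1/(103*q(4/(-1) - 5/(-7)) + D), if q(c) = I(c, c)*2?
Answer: -56/208739 ≈ -0.00026828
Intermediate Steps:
I(z, w) = 4 + z (I(z, w) = 4 - (w - (z + w)) = 4 - (w - (w + z)) = 4 - (w + (-w - z)) = 4 - (-1)*z = 4 + z)
q(c) = 8 + 2*c (q(c) = (4 + c)*2 = 8 + 2*c)
D = -30997/8 (D = -(10361 - 1*(-20636))/8 = -(10361 + 20636)/8 = -⅛*30997 = -30997/8 ≈ -3874.6)
1/(103*q(4/(-1) - 5/(-7)) + D) = 1/(103*(8 + 2*(4/(-1) - 5/(-7))) - 30997/8) = 1/(103*(8 + 2*(4*(-1) - 5*(-⅐))) - 30997/8) = 1/(103*(8 + 2*(-4 + 5/7)) - 30997/8) = 1/(103*(8 + 2*(-23/7)) - 30997/8) = 1/(103*(8 - 46/7) - 30997/8) = 1/(103*(10/7) - 30997/8) = 1/(1030/7 - 30997/8) = 1/(-208739/56) = -56/208739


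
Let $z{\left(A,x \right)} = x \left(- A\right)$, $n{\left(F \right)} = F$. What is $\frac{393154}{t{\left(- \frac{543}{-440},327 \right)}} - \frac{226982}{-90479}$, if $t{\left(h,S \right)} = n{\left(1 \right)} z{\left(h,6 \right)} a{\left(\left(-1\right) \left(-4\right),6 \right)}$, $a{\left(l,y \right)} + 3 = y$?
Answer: $- \frac{14961320282}{845451} \approx -17696.0$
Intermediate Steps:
$a{\left(l,y \right)} = -3 + y$
$z{\left(A,x \right)} = - A x$
$t{\left(h,S \right)} = - 18 h$ ($t{\left(h,S \right)} = 1 \left(\left(-1\right) h 6\right) \left(-3 + 6\right) = 1 \left(- 6 h\right) 3 = - 6 h 3 = - 18 h$)
$\frac{393154}{t{\left(- \frac{543}{-440},327 \right)}} - \frac{226982}{-90479} = \frac{393154}{\left(-18\right) \left(- \frac{543}{-440}\right)} - \frac{226982}{-90479} = \frac{393154}{\left(-18\right) \left(\left(-543\right) \left(- \frac{1}{440}\right)\right)} - - \frac{434}{173} = \frac{393154}{\left(-18\right) \frac{543}{440}} + \frac{434}{173} = \frac{393154}{- \frac{4887}{220}} + \frac{434}{173} = 393154 \left(- \frac{220}{4887}\right) + \frac{434}{173} = - \frac{86493880}{4887} + \frac{434}{173} = - \frac{14961320282}{845451}$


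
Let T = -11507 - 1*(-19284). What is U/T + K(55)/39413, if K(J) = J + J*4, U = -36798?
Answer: -131652809/27864991 ≈ -4.7247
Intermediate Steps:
K(J) = 5*J (K(J) = J + 4*J = 5*J)
T = 7777 (T = -11507 + 19284 = 7777)
U/T + K(55)/39413 = -36798/7777 + (5*55)/39413 = -36798*1/7777 + 275*(1/39413) = -36798/7777 + 25/3583 = -131652809/27864991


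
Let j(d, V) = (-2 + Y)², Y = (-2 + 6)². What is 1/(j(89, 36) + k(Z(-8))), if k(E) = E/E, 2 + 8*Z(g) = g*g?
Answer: 1/197 ≈ 0.0050761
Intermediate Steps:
Y = 16 (Y = 4² = 16)
Z(g) = -¼ + g²/8 (Z(g) = -¼ + (g*g)/8 = -¼ + g²/8)
j(d, V) = 196 (j(d, V) = (-2 + 16)² = 14² = 196)
k(E) = 1
1/(j(89, 36) + k(Z(-8))) = 1/(196 + 1) = 1/197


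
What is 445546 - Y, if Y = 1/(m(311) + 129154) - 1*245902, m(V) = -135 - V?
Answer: 88994889183/128708 ≈ 6.9145e+5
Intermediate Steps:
Y = -31649554615/128708 (Y = 1/((-135 - 1*311) + 129154) - 1*245902 = 1/((-135 - 311) + 129154) - 245902 = 1/(-446 + 129154) - 245902 = 1/128708 - 245902 = -31649554615/128708 ≈ -2.4590e+5)
445546 - Y = 445546 - 1*(-31649554615/128708) = 445546 + 31649554615/128708 = 88994889183/128708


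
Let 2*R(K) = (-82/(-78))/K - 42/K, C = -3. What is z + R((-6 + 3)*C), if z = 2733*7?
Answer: 13428365/702 ≈ 19129.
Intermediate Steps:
z = 19131
R(K) = -1597/(78*K) (R(K) = ((-82/(-78))/K - 42/K)/2 = ((-82*(-1/78))/K - 42/K)/2 = (41/(39*K) - 42/K)/2 = (-1597/(39*K))/2 = -1597/(78*K))
z + R((-6 + 3)*C) = 19131 - 1597*(-1/(3*(-6 + 3)))/78 = 19131 - 1597/(78*((-3*(-3)))) = 19131 - 1597/78/9 = 19131 - 1597/78*⅑ = 19131 - 1597/702 = 13428365/702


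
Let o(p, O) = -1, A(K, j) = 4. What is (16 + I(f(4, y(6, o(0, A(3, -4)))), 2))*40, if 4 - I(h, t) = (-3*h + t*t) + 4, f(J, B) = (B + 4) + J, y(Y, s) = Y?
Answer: 2160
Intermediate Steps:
f(J, B) = 4 + B + J (f(J, B) = (4 + B) + J = 4 + B + J)
I(h, t) = -t² + 3*h (I(h, t) = 4 - ((-3*h + t*t) + 4) = 4 - ((-3*h + t²) + 4) = 4 - ((t² - 3*h) + 4) = 4 - (4 + t² - 3*h) = 4 + (-4 - t² + 3*h) = -t² + 3*h)
(16 + I(f(4, y(6, o(0, A(3, -4)))), 2))*40 = (16 + (-1*2² + 3*(4 + 6 + 4)))*40 = (16 + (-1*4 + 3*14))*40 = (16 + (-4 + 42))*40 = (16 + 38)*40 = 54*40 = 2160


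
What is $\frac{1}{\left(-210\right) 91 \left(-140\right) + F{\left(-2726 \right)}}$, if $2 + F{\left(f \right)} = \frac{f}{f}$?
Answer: $\frac{1}{2675399} \approx 3.7378 \cdot 10^{-7}$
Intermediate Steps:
$F{\left(f \right)} = -1$ ($F{\left(f \right)} = -2 + \frac{f}{f} = -2 + 1 = -1$)
$\frac{1}{\left(-210\right) 91 \left(-140\right) + F{\left(-2726 \right)}} = \frac{1}{\left(-210\right) 91 \left(-140\right) - 1} = \frac{1}{\left(-19110\right) \left(-140\right) - 1} = \frac{1}{2675400 - 1} = \frac{1}{2675399}$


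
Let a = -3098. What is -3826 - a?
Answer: -728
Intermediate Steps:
-3826 - a = -3826 - 1*(-3098) = -3826 + 3098 = -728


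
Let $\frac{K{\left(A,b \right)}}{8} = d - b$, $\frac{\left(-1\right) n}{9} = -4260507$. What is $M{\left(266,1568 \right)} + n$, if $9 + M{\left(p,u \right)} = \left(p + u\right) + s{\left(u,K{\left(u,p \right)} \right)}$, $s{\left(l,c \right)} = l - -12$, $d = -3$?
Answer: $38347968$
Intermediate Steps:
$n = 38344563$ ($n = \left(-9\right) \left(-4260507\right) = 38344563$)
$K{\left(A,b \right)} = -24 - 8 b$ ($K{\left(A,b \right)} = 8 \left(-3 - b\right) = -24 - 8 b$)
$s{\left(l,c \right)} = 12 + l$ ($s{\left(l,c \right)} = l + 12 = 12 + l$)
$M{\left(p,u \right)} = 3 + p + 2 u$ ($M{\left(p,u \right)} = -9 + \left(\left(p + u\right) + \left(12 + u\right)\right) = -9 + \left(12 + p + 2 u\right) = 3 + p + 2 u$)
$M{\left(266,1568 \right)} + n = \left(3 + 266 + 2 \cdot 1568\right) + 38344563 = \left(3 + 266 + 3136\right) + 38344563 = 3405 + 38344563 = 38347968$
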